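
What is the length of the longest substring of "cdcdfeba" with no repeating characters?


Input: "cdcdfeba"
Sliding window (track last position of each char):
  Position 0 ('c'): window [0,0] length 1 -- new best
  Position 1 ('d'): window [0,1] length 2 -- new best
  Position 2 ('c'): repeat (last at 0), move window start to 1
  Position 2 ('c'): window [1,2] length 2
  Position 3 ('d'): repeat (last at 1), move window start to 2
  Position 3 ('d'): window [2,3] length 2
  Position 4 ('f'): window [2,4] length 3 -- new best
  Position 5 ('e'): window [2,5] length 4 -- new best
  Position 6 ('b'): window [2,6] length 5 -- new best
  Position 7 ('a'): window [2,7] length 6 -- new best
Longest substring with no repeats: "cdfeba" with length 6

6


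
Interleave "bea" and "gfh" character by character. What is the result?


Interleaving "bea" and "gfh":
  Position 0: 'b' from first, 'g' from second => "bg"
  Position 1: 'e' from first, 'f' from second => "ef"
  Position 2: 'a' from first, 'h' from second => "ah"
Result: bgefah

bgefah


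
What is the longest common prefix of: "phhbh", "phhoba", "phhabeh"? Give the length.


Words: phhbh, phhoba, phhabeh
  Position 0: all 'p' => match
  Position 1: all 'h' => match
  Position 2: all 'h' => match
  Position 3: ('b', 'o', 'a') => mismatch, stop
LCP = "phh" (length 3)

3


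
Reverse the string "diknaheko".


Input: diknaheko
Reading characters right to left:
  Position 8: 'o'
  Position 7: 'k'
  Position 6: 'e'
  Position 5: 'h'
  Position 4: 'a'
  Position 3: 'n'
  Position 2: 'k'
  Position 1: 'i'
  Position 0: 'd'
Reversed: okehankid

okehankid


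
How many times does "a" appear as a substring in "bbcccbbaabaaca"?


Searching for "a" in "bbcccbbaabaaca"
Scanning each position:
  Position 0: "b" => no
  Position 1: "b" => no
  Position 2: "c" => no
  Position 3: "c" => no
  Position 4: "c" => no
  Position 5: "b" => no
  Position 6: "b" => no
  Position 7: "a" => MATCH
  Position 8: "a" => MATCH
  Position 9: "b" => no
  Position 10: "a" => MATCH
  Position 11: "a" => MATCH
  Position 12: "c" => no
  Position 13: "a" => MATCH
Total occurrences: 5

5


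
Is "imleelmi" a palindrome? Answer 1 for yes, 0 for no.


Input: imleelmi
Reversed: imleelmi
  Compare pos 0 ('i') with pos 7 ('i'): match
  Compare pos 1 ('m') with pos 6 ('m'): match
  Compare pos 2 ('l') with pos 5 ('l'): match
  Compare pos 3 ('e') with pos 4 ('e'): match
Result: palindrome

1


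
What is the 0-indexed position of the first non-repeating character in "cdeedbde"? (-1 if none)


Input: cdeedbde
Character frequencies:
  'b': 1
  'c': 1
  'd': 3
  'e': 3
Scanning left to right for freq == 1:
  Position 0 ('c'): unique! => answer = 0

0


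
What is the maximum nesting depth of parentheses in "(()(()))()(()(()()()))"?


Input: "(()(()))()(()(()()()))"
Tracking depth:
  Position 0 '(': depth becomes 1
  Position 1 '(': depth becomes 2
  Position 2 ')': depth becomes 1
  Position 3 '(': depth becomes 2
  Position 4 '(': depth becomes 3
  Position 5 ')': depth becomes 2
  Position 6 ')': depth becomes 1
  Position 7 ')': depth becomes 0
  Position 8 '(': depth becomes 1
  Position 9 ')': depth becomes 0
  Position 10 '(': depth becomes 1
  Position 11 '(': depth becomes 2
  Position 12 ')': depth becomes 1
  Position 13 '(': depth becomes 2
  Position 14 '(': depth becomes 3
  Position 15 ')': depth becomes 2
  Position 16 '(': depth becomes 3
  Position 17 ')': depth becomes 2
  Position 18 '(': depth becomes 3
  Position 19 ')': depth becomes 2
  Position 20 ')': depth becomes 1
  Position 21 ')': depth becomes 0
Maximum depth reached: 3

3


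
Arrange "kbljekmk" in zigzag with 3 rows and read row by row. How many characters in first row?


Zigzag "kbljekmk" into 3 rows:
Placing characters:
  'k' => row 0
  'b' => row 1
  'l' => row 2
  'j' => row 1
  'e' => row 0
  'k' => row 1
  'm' => row 2
  'k' => row 1
Rows:
  Row 0: "ke"
  Row 1: "bjkk"
  Row 2: "lm"
First row length: 2

2


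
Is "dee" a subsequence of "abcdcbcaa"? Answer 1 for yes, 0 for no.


Check if "dee" is a subsequence of "abcdcbcaa"
Greedy scan:
  Position 0 ('a'): no match needed
  Position 1 ('b'): no match needed
  Position 2 ('c'): no match needed
  Position 3 ('d'): matches sub[0] = 'd'
  Position 4 ('c'): no match needed
  Position 5 ('b'): no match needed
  Position 6 ('c'): no match needed
  Position 7 ('a'): no match needed
  Position 8 ('a'): no match needed
Only matched 1/3 characters => not a subsequence

0


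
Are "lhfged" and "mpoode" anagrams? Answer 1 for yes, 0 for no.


Strings: "lhfged", "mpoode"
Sorted first:  defghl
Sorted second: demoop
Differ at position 2: 'f' vs 'm' => not anagrams

0


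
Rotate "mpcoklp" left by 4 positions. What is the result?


Input: "mpcoklp", rotate left by 4
First 4 characters: "mpco"
Remaining characters: "klp"
Concatenate remaining + first: "klp" + "mpco" = "klpmpco"

klpmpco


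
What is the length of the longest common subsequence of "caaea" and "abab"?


LCS of "caaea" and "abab"
DP table:
           a    b    a    b
      0    0    0    0    0
  c   0    0    0    0    0
  a   0    1    1    1    1
  a   0    1    1    2    2
  e   0    1    1    2    2
  a   0    1    1    2    2
LCS length = dp[5][4] = 2

2


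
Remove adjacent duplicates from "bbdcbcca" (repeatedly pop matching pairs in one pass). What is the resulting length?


Input: bbdcbcca
Stack-based adjacent duplicate removal:
  Read 'b': push. Stack: b
  Read 'b': matches stack top 'b' => pop. Stack: (empty)
  Read 'd': push. Stack: d
  Read 'c': push. Stack: dc
  Read 'b': push. Stack: dcb
  Read 'c': push. Stack: dcbc
  Read 'c': matches stack top 'c' => pop. Stack: dcb
  Read 'a': push. Stack: dcba
Final stack: "dcba" (length 4)

4


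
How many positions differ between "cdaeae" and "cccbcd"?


Comparing "cdaeae" and "cccbcd" position by position:
  Position 0: 'c' vs 'c' => same
  Position 1: 'd' vs 'c' => DIFFER
  Position 2: 'a' vs 'c' => DIFFER
  Position 3: 'e' vs 'b' => DIFFER
  Position 4: 'a' vs 'c' => DIFFER
  Position 5: 'e' vs 'd' => DIFFER
Positions that differ: 5

5


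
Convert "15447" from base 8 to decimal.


Input: "15447" in base 8
Positional expansion:
  Digit '1' (value 1) x 8^4 = 4096
  Digit '5' (value 5) x 8^3 = 2560
  Digit '4' (value 4) x 8^2 = 256
  Digit '4' (value 4) x 8^1 = 32
  Digit '7' (value 7) x 8^0 = 7
Sum = 6951

6951


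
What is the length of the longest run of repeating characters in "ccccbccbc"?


Input: "ccccbccbc"
Scanning for longest run:
  Position 1 ('c'): continues run of 'c', length=2
  Position 2 ('c'): continues run of 'c', length=3
  Position 3 ('c'): continues run of 'c', length=4
  Position 4 ('b'): new char, reset run to 1
  Position 5 ('c'): new char, reset run to 1
  Position 6 ('c'): continues run of 'c', length=2
  Position 7 ('b'): new char, reset run to 1
  Position 8 ('c'): new char, reset run to 1
Longest run: 'c' with length 4

4


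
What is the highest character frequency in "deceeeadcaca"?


Input: deceeeadcaca
Character counts:
  'a': 3
  'c': 3
  'd': 2
  'e': 4
Maximum frequency: 4

4


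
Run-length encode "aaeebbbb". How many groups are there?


Input: aaeebbbb
Scanning for consecutive runs:
  Group 1: 'a' x 2 (positions 0-1)
  Group 2: 'e' x 2 (positions 2-3)
  Group 3: 'b' x 4 (positions 4-7)
Total groups: 3

3


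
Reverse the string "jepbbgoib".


Input: jepbbgoib
Reading characters right to left:
  Position 8: 'b'
  Position 7: 'i'
  Position 6: 'o'
  Position 5: 'g'
  Position 4: 'b'
  Position 3: 'b'
  Position 2: 'p'
  Position 1: 'e'
  Position 0: 'j'
Reversed: biogbbpej

biogbbpej


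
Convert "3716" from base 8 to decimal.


Input: "3716" in base 8
Positional expansion:
  Digit '3' (value 3) x 8^3 = 1536
  Digit '7' (value 7) x 8^2 = 448
  Digit '1' (value 1) x 8^1 = 8
  Digit '6' (value 6) x 8^0 = 6
Sum = 1998

1998


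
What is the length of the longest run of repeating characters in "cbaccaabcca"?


Input: "cbaccaabcca"
Scanning for longest run:
  Position 1 ('b'): new char, reset run to 1
  Position 2 ('a'): new char, reset run to 1
  Position 3 ('c'): new char, reset run to 1
  Position 4 ('c'): continues run of 'c', length=2
  Position 5 ('a'): new char, reset run to 1
  Position 6 ('a'): continues run of 'a', length=2
  Position 7 ('b'): new char, reset run to 1
  Position 8 ('c'): new char, reset run to 1
  Position 9 ('c'): continues run of 'c', length=2
  Position 10 ('a'): new char, reset run to 1
Longest run: 'c' with length 2

2


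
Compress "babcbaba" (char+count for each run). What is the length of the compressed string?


Input: babcbaba
Runs:
  'b' x 1 => "b1"
  'a' x 1 => "a1"
  'b' x 1 => "b1"
  'c' x 1 => "c1"
  'b' x 1 => "b1"
  'a' x 1 => "a1"
  'b' x 1 => "b1"
  'a' x 1 => "a1"
Compressed: "b1a1b1c1b1a1b1a1"
Compressed length: 16

16


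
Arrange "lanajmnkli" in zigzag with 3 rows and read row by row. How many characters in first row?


Zigzag "lanajmnkli" into 3 rows:
Placing characters:
  'l' => row 0
  'a' => row 1
  'n' => row 2
  'a' => row 1
  'j' => row 0
  'm' => row 1
  'n' => row 2
  'k' => row 1
  'l' => row 0
  'i' => row 1
Rows:
  Row 0: "ljl"
  Row 1: "aamki"
  Row 2: "nn"
First row length: 3

3


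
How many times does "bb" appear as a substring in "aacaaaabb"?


Searching for "bb" in "aacaaaabb"
Scanning each position:
  Position 0: "aa" => no
  Position 1: "ac" => no
  Position 2: "ca" => no
  Position 3: "aa" => no
  Position 4: "aa" => no
  Position 5: "aa" => no
  Position 6: "ab" => no
  Position 7: "bb" => MATCH
Total occurrences: 1

1


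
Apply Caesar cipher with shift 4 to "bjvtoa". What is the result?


Caesar cipher: shift "bjvtoa" by 4
  'b' (pos 1) + 4 = pos 5 = 'f'
  'j' (pos 9) + 4 = pos 13 = 'n'
  'v' (pos 21) + 4 = pos 25 = 'z'
  't' (pos 19) + 4 = pos 23 = 'x'
  'o' (pos 14) + 4 = pos 18 = 's'
  'a' (pos 0) + 4 = pos 4 = 'e'
Result: fnzxse

fnzxse


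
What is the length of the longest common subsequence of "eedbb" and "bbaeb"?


LCS of "eedbb" and "bbaeb"
DP table:
           b    b    a    e    b
      0    0    0    0    0    0
  e   0    0    0    0    1    1
  e   0    0    0    0    1    1
  d   0    0    0    0    1    1
  b   0    1    1    1    1    2
  b   0    1    2    2    2    2
LCS length = dp[5][5] = 2

2


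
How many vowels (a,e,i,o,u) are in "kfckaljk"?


Input: kfckaljk
Checking each character:
  'k' at position 0: consonant
  'f' at position 1: consonant
  'c' at position 2: consonant
  'k' at position 3: consonant
  'a' at position 4: vowel (running total: 1)
  'l' at position 5: consonant
  'j' at position 6: consonant
  'k' at position 7: consonant
Total vowels: 1

1


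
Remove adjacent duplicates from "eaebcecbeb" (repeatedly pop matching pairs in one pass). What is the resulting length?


Input: eaebcecbeb
Stack-based adjacent duplicate removal:
  Read 'e': push. Stack: e
  Read 'a': push. Stack: ea
  Read 'e': push. Stack: eae
  Read 'b': push. Stack: eaeb
  Read 'c': push. Stack: eaebc
  Read 'e': push. Stack: eaebce
  Read 'c': push. Stack: eaebcec
  Read 'b': push. Stack: eaebcecb
  Read 'e': push. Stack: eaebcecbe
  Read 'b': push. Stack: eaebcecbeb
Final stack: "eaebcecbeb" (length 10)

10


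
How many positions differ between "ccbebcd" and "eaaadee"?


Comparing "ccbebcd" and "eaaadee" position by position:
  Position 0: 'c' vs 'e' => DIFFER
  Position 1: 'c' vs 'a' => DIFFER
  Position 2: 'b' vs 'a' => DIFFER
  Position 3: 'e' vs 'a' => DIFFER
  Position 4: 'b' vs 'd' => DIFFER
  Position 5: 'c' vs 'e' => DIFFER
  Position 6: 'd' vs 'e' => DIFFER
Positions that differ: 7

7


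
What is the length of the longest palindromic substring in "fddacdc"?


Input: "fddacdc"
Checking substrings for palindromes:
  [4:7] "cdc" (len 3) => palindrome
  [1:3] "dd" (len 2) => palindrome
Longest palindromic substring: "cdc" with length 3

3


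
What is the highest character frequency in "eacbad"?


Input: eacbad
Character counts:
  'a': 2
  'b': 1
  'c': 1
  'd': 1
  'e': 1
Maximum frequency: 2

2


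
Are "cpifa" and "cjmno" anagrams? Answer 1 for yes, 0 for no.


Strings: "cpifa", "cjmno"
Sorted first:  acfip
Sorted second: cjmno
Differ at position 0: 'a' vs 'c' => not anagrams

0


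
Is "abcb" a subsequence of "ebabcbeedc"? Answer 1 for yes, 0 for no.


Check if "abcb" is a subsequence of "ebabcbeedc"
Greedy scan:
  Position 0 ('e'): no match needed
  Position 1 ('b'): no match needed
  Position 2 ('a'): matches sub[0] = 'a'
  Position 3 ('b'): matches sub[1] = 'b'
  Position 4 ('c'): matches sub[2] = 'c'
  Position 5 ('b'): matches sub[3] = 'b'
  Position 6 ('e'): no match needed
  Position 7 ('e'): no match needed
  Position 8 ('d'): no match needed
  Position 9 ('c'): no match needed
All 4 characters matched => is a subsequence

1


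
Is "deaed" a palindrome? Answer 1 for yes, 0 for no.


Input: deaed
Reversed: deaed
  Compare pos 0 ('d') with pos 4 ('d'): match
  Compare pos 1 ('e') with pos 3 ('e'): match
Result: palindrome

1


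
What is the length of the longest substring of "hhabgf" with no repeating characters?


Input: "hhabgf"
Sliding window (track last position of each char):
  Position 0 ('h'): window [0,0] length 1 -- new best
  Position 1 ('h'): repeat (last at 0), move window start to 1
  Position 1 ('h'): window [1,1] length 1
  Position 2 ('a'): window [1,2] length 2 -- new best
  Position 3 ('b'): window [1,3] length 3 -- new best
  Position 4 ('g'): window [1,4] length 4 -- new best
  Position 5 ('f'): window [1,5] length 5 -- new best
Longest substring with no repeats: "habgf" with length 5

5


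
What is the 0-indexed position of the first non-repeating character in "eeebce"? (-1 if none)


Input: eeebce
Character frequencies:
  'b': 1
  'c': 1
  'e': 4
Scanning left to right for freq == 1:
  Position 0 ('e'): freq=4, skip
  Position 1 ('e'): freq=4, skip
  Position 2 ('e'): freq=4, skip
  Position 3 ('b'): unique! => answer = 3

3


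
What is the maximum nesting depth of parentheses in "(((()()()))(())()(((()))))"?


Input: "(((()()()))(())()(((()))))"
Tracking depth:
  Position 0 '(': depth becomes 1
  Position 1 '(': depth becomes 2
  Position 2 '(': depth becomes 3
  Position 3 '(': depth becomes 4
  Position 4 ')': depth becomes 3
  Position 5 '(': depth becomes 4
  Position 6 ')': depth becomes 3
  Position 7 '(': depth becomes 4
  Position 8 ')': depth becomes 3
  Position 9 ')': depth becomes 2
  Position 10 ')': depth becomes 1
  Position 11 '(': depth becomes 2
  Position 12 '(': depth becomes 3
  Position 13 ')': depth becomes 2
  Position 14 ')': depth becomes 1
  Position 15 '(': depth becomes 2
  Position 16 ')': depth becomes 1
  Position 17 '(': depth becomes 2
  Position 18 '(': depth becomes 3
  Position 19 '(': depth becomes 4
  Position 20 '(': depth becomes 5
  Position 21 ')': depth becomes 4
  Position 22 ')': depth becomes 3
  Position 23 ')': depth becomes 2
  Position 24 ')': depth becomes 1
  Position 25 ')': depth becomes 0
Maximum depth reached: 5

5


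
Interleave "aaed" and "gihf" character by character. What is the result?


Interleaving "aaed" and "gihf":
  Position 0: 'a' from first, 'g' from second => "ag"
  Position 1: 'a' from first, 'i' from second => "ai"
  Position 2: 'e' from first, 'h' from second => "eh"
  Position 3: 'd' from first, 'f' from second => "df"
Result: agaiehdf

agaiehdf


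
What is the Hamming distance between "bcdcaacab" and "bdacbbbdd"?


Comparing "bcdcaacab" and "bdacbbbdd" position by position:
  Position 0: 'b' vs 'b' => same
  Position 1: 'c' vs 'd' => differ
  Position 2: 'd' vs 'a' => differ
  Position 3: 'c' vs 'c' => same
  Position 4: 'a' vs 'b' => differ
  Position 5: 'a' vs 'b' => differ
  Position 6: 'c' vs 'b' => differ
  Position 7: 'a' vs 'd' => differ
  Position 8: 'b' vs 'd' => differ
Total differences (Hamming distance): 7

7


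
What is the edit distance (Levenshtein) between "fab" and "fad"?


Computing edit distance: "fab" -> "fad"
DP table:
           f    a    d
      0    1    2    3
  f   1    0    1    2
  a   2    1    0    1
  b   3    2    1    1
Edit distance = dp[3][3] = 1

1


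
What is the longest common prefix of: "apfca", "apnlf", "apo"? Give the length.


Words: apfca, apnlf, apo
  Position 0: all 'a' => match
  Position 1: all 'p' => match
  Position 2: ('f', 'n', 'o') => mismatch, stop
LCP = "ap" (length 2)

2


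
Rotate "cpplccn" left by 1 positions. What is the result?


Input: "cpplccn", rotate left by 1
First 1 characters: "c"
Remaining characters: "pplccn"
Concatenate remaining + first: "pplccn" + "c" = "pplccnc"

pplccnc


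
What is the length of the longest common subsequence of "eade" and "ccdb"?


LCS of "eade" and "ccdb"
DP table:
           c    c    d    b
      0    0    0    0    0
  e   0    0    0    0    0
  a   0    0    0    0    0
  d   0    0    0    1    1
  e   0    0    0    1    1
LCS length = dp[4][4] = 1

1


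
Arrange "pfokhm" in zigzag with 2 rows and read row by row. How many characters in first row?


Zigzag "pfokhm" into 2 rows:
Placing characters:
  'p' => row 0
  'f' => row 1
  'o' => row 0
  'k' => row 1
  'h' => row 0
  'm' => row 1
Rows:
  Row 0: "poh"
  Row 1: "fkm"
First row length: 3

3


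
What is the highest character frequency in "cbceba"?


Input: cbceba
Character counts:
  'a': 1
  'b': 2
  'c': 2
  'e': 1
Maximum frequency: 2

2


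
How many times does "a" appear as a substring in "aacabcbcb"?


Searching for "a" in "aacabcbcb"
Scanning each position:
  Position 0: "a" => MATCH
  Position 1: "a" => MATCH
  Position 2: "c" => no
  Position 3: "a" => MATCH
  Position 4: "b" => no
  Position 5: "c" => no
  Position 6: "b" => no
  Position 7: "c" => no
  Position 8: "b" => no
Total occurrences: 3

3


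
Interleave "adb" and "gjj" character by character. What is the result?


Interleaving "adb" and "gjj":
  Position 0: 'a' from first, 'g' from second => "ag"
  Position 1: 'd' from first, 'j' from second => "dj"
  Position 2: 'b' from first, 'j' from second => "bj"
Result: agdjbj

agdjbj


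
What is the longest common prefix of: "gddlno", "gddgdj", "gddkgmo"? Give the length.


Words: gddlno, gddgdj, gddkgmo
  Position 0: all 'g' => match
  Position 1: all 'd' => match
  Position 2: all 'd' => match
  Position 3: ('l', 'g', 'k') => mismatch, stop
LCP = "gdd" (length 3)

3


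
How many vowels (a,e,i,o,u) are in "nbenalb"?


Input: nbenalb
Checking each character:
  'n' at position 0: consonant
  'b' at position 1: consonant
  'e' at position 2: vowel (running total: 1)
  'n' at position 3: consonant
  'a' at position 4: vowel (running total: 2)
  'l' at position 5: consonant
  'b' at position 6: consonant
Total vowels: 2

2


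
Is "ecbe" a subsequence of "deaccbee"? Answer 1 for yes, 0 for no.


Check if "ecbe" is a subsequence of "deaccbee"
Greedy scan:
  Position 0 ('d'): no match needed
  Position 1 ('e'): matches sub[0] = 'e'
  Position 2 ('a'): no match needed
  Position 3 ('c'): matches sub[1] = 'c'
  Position 4 ('c'): no match needed
  Position 5 ('b'): matches sub[2] = 'b'
  Position 6 ('e'): matches sub[3] = 'e'
  Position 7 ('e'): no match needed
All 4 characters matched => is a subsequence

1


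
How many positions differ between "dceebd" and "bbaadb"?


Comparing "dceebd" and "bbaadb" position by position:
  Position 0: 'd' vs 'b' => DIFFER
  Position 1: 'c' vs 'b' => DIFFER
  Position 2: 'e' vs 'a' => DIFFER
  Position 3: 'e' vs 'a' => DIFFER
  Position 4: 'b' vs 'd' => DIFFER
  Position 5: 'd' vs 'b' => DIFFER
Positions that differ: 6

6


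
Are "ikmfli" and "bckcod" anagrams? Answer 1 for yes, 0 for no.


Strings: "ikmfli", "bckcod"
Sorted first:  fiiklm
Sorted second: bccdko
Differ at position 0: 'f' vs 'b' => not anagrams

0


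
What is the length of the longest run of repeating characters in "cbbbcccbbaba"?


Input: "cbbbcccbbaba"
Scanning for longest run:
  Position 1 ('b'): new char, reset run to 1
  Position 2 ('b'): continues run of 'b', length=2
  Position 3 ('b'): continues run of 'b', length=3
  Position 4 ('c'): new char, reset run to 1
  Position 5 ('c'): continues run of 'c', length=2
  Position 6 ('c'): continues run of 'c', length=3
  Position 7 ('b'): new char, reset run to 1
  Position 8 ('b'): continues run of 'b', length=2
  Position 9 ('a'): new char, reset run to 1
  Position 10 ('b'): new char, reset run to 1
  Position 11 ('a'): new char, reset run to 1
Longest run: 'b' with length 3

3


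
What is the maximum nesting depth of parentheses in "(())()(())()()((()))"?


Input: "(())()(())()()((()))"
Tracking depth:
  Position 0 '(': depth becomes 1
  Position 1 '(': depth becomes 2
  Position 2 ')': depth becomes 1
  Position 3 ')': depth becomes 0
  Position 4 '(': depth becomes 1
  Position 5 ')': depth becomes 0
  Position 6 '(': depth becomes 1
  Position 7 '(': depth becomes 2
  Position 8 ')': depth becomes 1
  Position 9 ')': depth becomes 0
  Position 10 '(': depth becomes 1
  Position 11 ')': depth becomes 0
  Position 12 '(': depth becomes 1
  Position 13 ')': depth becomes 0
  Position 14 '(': depth becomes 1
  Position 15 '(': depth becomes 2
  Position 16 '(': depth becomes 3
  Position 17 ')': depth becomes 2
  Position 18 ')': depth becomes 1
  Position 19 ')': depth becomes 0
Maximum depth reached: 3

3


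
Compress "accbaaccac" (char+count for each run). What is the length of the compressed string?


Input: accbaaccac
Runs:
  'a' x 1 => "a1"
  'c' x 2 => "c2"
  'b' x 1 => "b1"
  'a' x 2 => "a2"
  'c' x 2 => "c2"
  'a' x 1 => "a1"
  'c' x 1 => "c1"
Compressed: "a1c2b1a2c2a1c1"
Compressed length: 14

14


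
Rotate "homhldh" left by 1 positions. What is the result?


Input: "homhldh", rotate left by 1
First 1 characters: "h"
Remaining characters: "omhldh"
Concatenate remaining + first: "omhldh" + "h" = "omhldhh"

omhldhh


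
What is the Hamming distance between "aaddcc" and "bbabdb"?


Comparing "aaddcc" and "bbabdb" position by position:
  Position 0: 'a' vs 'b' => differ
  Position 1: 'a' vs 'b' => differ
  Position 2: 'd' vs 'a' => differ
  Position 3: 'd' vs 'b' => differ
  Position 4: 'c' vs 'd' => differ
  Position 5: 'c' vs 'b' => differ
Total differences (Hamming distance): 6

6


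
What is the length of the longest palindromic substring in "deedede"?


Input: "deedede"
Checking substrings for palindromes:
  [2:7] "edede" (len 5) => palindrome
  [0:4] "deed" (len 4) => palindrome
  [2:5] "ede" (len 3) => palindrome
  [3:6] "ded" (len 3) => palindrome
  [4:7] "ede" (len 3) => palindrome
  [1:3] "ee" (len 2) => palindrome
Longest palindromic substring: "edede" with length 5

5


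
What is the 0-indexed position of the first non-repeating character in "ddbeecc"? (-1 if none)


Input: ddbeecc
Character frequencies:
  'b': 1
  'c': 2
  'd': 2
  'e': 2
Scanning left to right for freq == 1:
  Position 0 ('d'): freq=2, skip
  Position 1 ('d'): freq=2, skip
  Position 2 ('b'): unique! => answer = 2

2


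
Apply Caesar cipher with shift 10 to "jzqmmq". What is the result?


Caesar cipher: shift "jzqmmq" by 10
  'j' (pos 9) + 10 = pos 19 = 't'
  'z' (pos 25) + 10 = pos 9 = 'j'
  'q' (pos 16) + 10 = pos 0 = 'a'
  'm' (pos 12) + 10 = pos 22 = 'w'
  'm' (pos 12) + 10 = pos 22 = 'w'
  'q' (pos 16) + 10 = pos 0 = 'a'
Result: tjawwa

tjawwa


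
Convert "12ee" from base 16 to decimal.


Input: "12ee" in base 16
Positional expansion:
  Digit '1' (value 1) x 16^3 = 4096
  Digit '2' (value 2) x 16^2 = 512
  Digit 'e' (value 14) x 16^1 = 224
  Digit 'e' (value 14) x 16^0 = 14
Sum = 4846

4846


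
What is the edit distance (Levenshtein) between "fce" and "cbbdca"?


Computing edit distance: "fce" -> "cbbdca"
DP table:
           c    b    b    d    c    a
      0    1    2    3    4    5    6
  f   1    1    2    3    4    5    6
  c   2    1    2    3    4    4    5
  e   3    2    2    3    4    5    5
Edit distance = dp[3][6] = 5

5


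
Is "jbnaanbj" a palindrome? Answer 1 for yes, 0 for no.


Input: jbnaanbj
Reversed: jbnaanbj
  Compare pos 0 ('j') with pos 7 ('j'): match
  Compare pos 1 ('b') with pos 6 ('b'): match
  Compare pos 2 ('n') with pos 5 ('n'): match
  Compare pos 3 ('a') with pos 4 ('a'): match
Result: palindrome

1


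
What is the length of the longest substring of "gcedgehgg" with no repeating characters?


Input: "gcedgehgg"
Sliding window (track last position of each char):
  Position 0 ('g'): window [0,0] length 1 -- new best
  Position 1 ('c'): window [0,1] length 2 -- new best
  Position 2 ('e'): window [0,2] length 3 -- new best
  Position 3 ('d'): window [0,3] length 4 -- new best
  Position 4 ('g'): repeat (last at 0), move window start to 1
  Position 4 ('g'): window [1,4] length 4
  Position 5 ('e'): repeat (last at 2), move window start to 3
  Position 5 ('e'): window [3,5] length 3
  Position 6 ('h'): window [3,6] length 4
  Position 7 ('g'): repeat (last at 4), move window start to 5
  Position 7 ('g'): window [5,7] length 3
  Position 8 ('g'): repeat (last at 7), move window start to 8
  Position 8 ('g'): window [8,8] length 1
Longest substring with no repeats: "gced" with length 4

4


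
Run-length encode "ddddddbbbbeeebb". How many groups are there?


Input: ddddddbbbbeeebb
Scanning for consecutive runs:
  Group 1: 'd' x 6 (positions 0-5)
  Group 2: 'b' x 4 (positions 6-9)
  Group 3: 'e' x 3 (positions 10-12)
  Group 4: 'b' x 2 (positions 13-14)
Total groups: 4

4


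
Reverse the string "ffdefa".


Input: ffdefa
Reading characters right to left:
  Position 5: 'a'
  Position 4: 'f'
  Position 3: 'e'
  Position 2: 'd'
  Position 1: 'f'
  Position 0: 'f'
Reversed: afedff

afedff


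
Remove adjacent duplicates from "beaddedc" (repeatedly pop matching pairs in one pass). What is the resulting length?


Input: beaddedc
Stack-based adjacent duplicate removal:
  Read 'b': push. Stack: b
  Read 'e': push. Stack: be
  Read 'a': push. Stack: bea
  Read 'd': push. Stack: bead
  Read 'd': matches stack top 'd' => pop. Stack: bea
  Read 'e': push. Stack: beae
  Read 'd': push. Stack: beaed
  Read 'c': push. Stack: beaedc
Final stack: "beaedc" (length 6)

6


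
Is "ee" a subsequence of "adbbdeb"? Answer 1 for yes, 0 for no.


Check if "ee" is a subsequence of "adbbdeb"
Greedy scan:
  Position 0 ('a'): no match needed
  Position 1 ('d'): no match needed
  Position 2 ('b'): no match needed
  Position 3 ('b'): no match needed
  Position 4 ('d'): no match needed
  Position 5 ('e'): matches sub[0] = 'e'
  Position 6 ('b'): no match needed
Only matched 1/2 characters => not a subsequence

0


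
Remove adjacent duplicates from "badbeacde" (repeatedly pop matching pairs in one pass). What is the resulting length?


Input: badbeacde
Stack-based adjacent duplicate removal:
  Read 'b': push. Stack: b
  Read 'a': push. Stack: ba
  Read 'd': push. Stack: bad
  Read 'b': push. Stack: badb
  Read 'e': push. Stack: badbe
  Read 'a': push. Stack: badbea
  Read 'c': push. Stack: badbeac
  Read 'd': push. Stack: badbeacd
  Read 'e': push. Stack: badbeacde
Final stack: "badbeacde" (length 9)

9


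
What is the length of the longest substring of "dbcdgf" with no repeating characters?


Input: "dbcdgf"
Sliding window (track last position of each char):
  Position 0 ('d'): window [0,0] length 1 -- new best
  Position 1 ('b'): window [0,1] length 2 -- new best
  Position 2 ('c'): window [0,2] length 3 -- new best
  Position 3 ('d'): repeat (last at 0), move window start to 1
  Position 3 ('d'): window [1,3] length 3
  Position 4 ('g'): window [1,4] length 4 -- new best
  Position 5 ('f'): window [1,5] length 5 -- new best
Longest substring with no repeats: "bcdgf" with length 5

5


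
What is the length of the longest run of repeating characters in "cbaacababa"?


Input: "cbaacababa"
Scanning for longest run:
  Position 1 ('b'): new char, reset run to 1
  Position 2 ('a'): new char, reset run to 1
  Position 3 ('a'): continues run of 'a', length=2
  Position 4 ('c'): new char, reset run to 1
  Position 5 ('a'): new char, reset run to 1
  Position 6 ('b'): new char, reset run to 1
  Position 7 ('a'): new char, reset run to 1
  Position 8 ('b'): new char, reset run to 1
  Position 9 ('a'): new char, reset run to 1
Longest run: 'a' with length 2

2


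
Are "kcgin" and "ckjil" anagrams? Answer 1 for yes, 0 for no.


Strings: "kcgin", "ckjil"
Sorted first:  cgikn
Sorted second: cijkl
Differ at position 1: 'g' vs 'i' => not anagrams

0


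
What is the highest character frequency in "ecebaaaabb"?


Input: ecebaaaabb
Character counts:
  'a': 4
  'b': 3
  'c': 1
  'e': 2
Maximum frequency: 4

4


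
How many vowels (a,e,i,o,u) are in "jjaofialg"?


Input: jjaofialg
Checking each character:
  'j' at position 0: consonant
  'j' at position 1: consonant
  'a' at position 2: vowel (running total: 1)
  'o' at position 3: vowel (running total: 2)
  'f' at position 4: consonant
  'i' at position 5: vowel (running total: 3)
  'a' at position 6: vowel (running total: 4)
  'l' at position 7: consonant
  'g' at position 8: consonant
Total vowels: 4

4


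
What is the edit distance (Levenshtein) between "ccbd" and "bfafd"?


Computing edit distance: "ccbd" -> "bfafd"
DP table:
           b    f    a    f    d
      0    1    2    3    4    5
  c   1    1    2    3    4    5
  c   2    2    2    3    4    5
  b   3    2    3    3    4    5
  d   4    3    3    4    4    4
Edit distance = dp[4][5] = 4

4


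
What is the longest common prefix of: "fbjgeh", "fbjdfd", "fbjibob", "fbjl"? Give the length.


Words: fbjgeh, fbjdfd, fbjibob, fbjl
  Position 0: all 'f' => match
  Position 1: all 'b' => match
  Position 2: all 'j' => match
  Position 3: ('g', 'd', 'i', 'l') => mismatch, stop
LCP = "fbj" (length 3)

3


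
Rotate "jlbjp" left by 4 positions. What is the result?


Input: "jlbjp", rotate left by 4
First 4 characters: "jlbj"
Remaining characters: "p"
Concatenate remaining + first: "p" + "jlbj" = "pjlbj"

pjlbj


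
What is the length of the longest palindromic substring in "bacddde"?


Input: "bacddde"
Checking substrings for palindromes:
  [3:6] "ddd" (len 3) => palindrome
  [3:5] "dd" (len 2) => palindrome
  [4:6] "dd" (len 2) => palindrome
Longest palindromic substring: "ddd" with length 3

3


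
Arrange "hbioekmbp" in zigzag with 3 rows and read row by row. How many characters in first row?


Zigzag "hbioekmbp" into 3 rows:
Placing characters:
  'h' => row 0
  'b' => row 1
  'i' => row 2
  'o' => row 1
  'e' => row 0
  'k' => row 1
  'm' => row 2
  'b' => row 1
  'p' => row 0
Rows:
  Row 0: "hep"
  Row 1: "bokb"
  Row 2: "im"
First row length: 3

3


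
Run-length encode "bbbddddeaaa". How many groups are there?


Input: bbbddddeaaa
Scanning for consecutive runs:
  Group 1: 'b' x 3 (positions 0-2)
  Group 2: 'd' x 4 (positions 3-6)
  Group 3: 'e' x 1 (positions 7-7)
  Group 4: 'a' x 3 (positions 8-10)
Total groups: 4

4


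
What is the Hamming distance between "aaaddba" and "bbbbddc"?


Comparing "aaaddba" and "bbbbddc" position by position:
  Position 0: 'a' vs 'b' => differ
  Position 1: 'a' vs 'b' => differ
  Position 2: 'a' vs 'b' => differ
  Position 3: 'd' vs 'b' => differ
  Position 4: 'd' vs 'd' => same
  Position 5: 'b' vs 'd' => differ
  Position 6: 'a' vs 'c' => differ
Total differences (Hamming distance): 6

6


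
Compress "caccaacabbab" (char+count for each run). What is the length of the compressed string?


Input: caccaacabbab
Runs:
  'c' x 1 => "c1"
  'a' x 1 => "a1"
  'c' x 2 => "c2"
  'a' x 2 => "a2"
  'c' x 1 => "c1"
  'a' x 1 => "a1"
  'b' x 2 => "b2"
  'a' x 1 => "a1"
  'b' x 1 => "b1"
Compressed: "c1a1c2a2c1a1b2a1b1"
Compressed length: 18

18


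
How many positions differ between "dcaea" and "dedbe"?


Comparing "dcaea" and "dedbe" position by position:
  Position 0: 'd' vs 'd' => same
  Position 1: 'c' vs 'e' => DIFFER
  Position 2: 'a' vs 'd' => DIFFER
  Position 3: 'e' vs 'b' => DIFFER
  Position 4: 'a' vs 'e' => DIFFER
Positions that differ: 4

4


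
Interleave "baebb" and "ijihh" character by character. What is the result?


Interleaving "baebb" and "ijihh":
  Position 0: 'b' from first, 'i' from second => "bi"
  Position 1: 'a' from first, 'j' from second => "aj"
  Position 2: 'e' from first, 'i' from second => "ei"
  Position 3: 'b' from first, 'h' from second => "bh"
  Position 4: 'b' from first, 'h' from second => "bh"
Result: biajeibhbh

biajeibhbh


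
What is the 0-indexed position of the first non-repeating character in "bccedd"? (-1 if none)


Input: bccedd
Character frequencies:
  'b': 1
  'c': 2
  'd': 2
  'e': 1
Scanning left to right for freq == 1:
  Position 0 ('b'): unique! => answer = 0

0


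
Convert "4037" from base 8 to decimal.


Input: "4037" in base 8
Positional expansion:
  Digit '4' (value 4) x 8^3 = 2048
  Digit '0' (value 0) x 8^2 = 0
  Digit '3' (value 3) x 8^1 = 24
  Digit '7' (value 7) x 8^0 = 7
Sum = 2079

2079


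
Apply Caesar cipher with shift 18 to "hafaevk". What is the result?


Caesar cipher: shift "hafaevk" by 18
  'h' (pos 7) + 18 = pos 25 = 'z'
  'a' (pos 0) + 18 = pos 18 = 's'
  'f' (pos 5) + 18 = pos 23 = 'x'
  'a' (pos 0) + 18 = pos 18 = 's'
  'e' (pos 4) + 18 = pos 22 = 'w'
  'v' (pos 21) + 18 = pos 13 = 'n'
  'k' (pos 10) + 18 = pos 2 = 'c'
Result: zsxswnc

zsxswnc


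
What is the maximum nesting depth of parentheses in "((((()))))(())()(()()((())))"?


Input: "((((()))))(())()(()()((())))"
Tracking depth:
  Position 0 '(': depth becomes 1
  Position 1 '(': depth becomes 2
  Position 2 '(': depth becomes 3
  Position 3 '(': depth becomes 4
  Position 4 '(': depth becomes 5
  Position 5 ')': depth becomes 4
  Position 6 ')': depth becomes 3
  Position 7 ')': depth becomes 2
  Position 8 ')': depth becomes 1
  Position 9 ')': depth becomes 0
  Position 10 '(': depth becomes 1
  Position 11 '(': depth becomes 2
  Position 12 ')': depth becomes 1
  Position 13 ')': depth becomes 0
  Position 14 '(': depth becomes 1
  Position 15 ')': depth becomes 0
  Position 16 '(': depth becomes 1
  Position 17 '(': depth becomes 2
  Position 18 ')': depth becomes 1
  Position 19 '(': depth becomes 2
  Position 20 ')': depth becomes 1
  Position 21 '(': depth becomes 2
  Position 22 '(': depth becomes 3
  Position 23 '(': depth becomes 4
  Position 24 ')': depth becomes 3
  Position 25 ')': depth becomes 2
  Position 26 ')': depth becomes 1
  Position 27 ')': depth becomes 0
Maximum depth reached: 5

5


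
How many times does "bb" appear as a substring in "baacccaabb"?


Searching for "bb" in "baacccaabb"
Scanning each position:
  Position 0: "ba" => no
  Position 1: "aa" => no
  Position 2: "ac" => no
  Position 3: "cc" => no
  Position 4: "cc" => no
  Position 5: "ca" => no
  Position 6: "aa" => no
  Position 7: "ab" => no
  Position 8: "bb" => MATCH
Total occurrences: 1

1


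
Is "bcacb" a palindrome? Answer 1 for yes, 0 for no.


Input: bcacb
Reversed: bcacb
  Compare pos 0 ('b') with pos 4 ('b'): match
  Compare pos 1 ('c') with pos 3 ('c'): match
Result: palindrome

1


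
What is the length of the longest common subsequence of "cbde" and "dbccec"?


LCS of "cbde" and "dbccec"
DP table:
           d    b    c    c    e    c
      0    0    0    0    0    0    0
  c   0    0    0    1    1    1    1
  b   0    0    1    1    1    1    1
  d   0    1    1    1    1    1    1
  e   0    1    1    1    1    2    2
LCS length = dp[4][6] = 2

2


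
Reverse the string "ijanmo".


Input: ijanmo
Reading characters right to left:
  Position 5: 'o'
  Position 4: 'm'
  Position 3: 'n'
  Position 2: 'a'
  Position 1: 'j'
  Position 0: 'i'
Reversed: omnaji

omnaji


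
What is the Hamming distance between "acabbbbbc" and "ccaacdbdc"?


Comparing "acabbbbbc" and "ccaacdbdc" position by position:
  Position 0: 'a' vs 'c' => differ
  Position 1: 'c' vs 'c' => same
  Position 2: 'a' vs 'a' => same
  Position 3: 'b' vs 'a' => differ
  Position 4: 'b' vs 'c' => differ
  Position 5: 'b' vs 'd' => differ
  Position 6: 'b' vs 'b' => same
  Position 7: 'b' vs 'd' => differ
  Position 8: 'c' vs 'c' => same
Total differences (Hamming distance): 5

5


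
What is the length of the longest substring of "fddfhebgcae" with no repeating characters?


Input: "fddfhebgcae"
Sliding window (track last position of each char):
  Position 0 ('f'): window [0,0] length 1 -- new best
  Position 1 ('d'): window [0,1] length 2 -- new best
  Position 2 ('d'): repeat (last at 1), move window start to 2
  Position 2 ('d'): window [2,2] length 1
  Position 3 ('f'): window [2,3] length 2
  Position 4 ('h'): window [2,4] length 3 -- new best
  Position 5 ('e'): window [2,5] length 4 -- new best
  Position 6 ('b'): window [2,6] length 5 -- new best
  Position 7 ('g'): window [2,7] length 6 -- new best
  Position 8 ('c'): window [2,8] length 7 -- new best
  Position 9 ('a'): window [2,9] length 8 -- new best
  Position 10 ('e'): repeat (last at 5), move window start to 6
  Position 10 ('e'): window [6,10] length 5
Longest substring with no repeats: "dfhebgca" with length 8

8


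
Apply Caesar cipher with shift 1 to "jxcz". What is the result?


Caesar cipher: shift "jxcz" by 1
  'j' (pos 9) + 1 = pos 10 = 'k'
  'x' (pos 23) + 1 = pos 24 = 'y'
  'c' (pos 2) + 1 = pos 3 = 'd'
  'z' (pos 25) + 1 = pos 0 = 'a'
Result: kyda

kyda


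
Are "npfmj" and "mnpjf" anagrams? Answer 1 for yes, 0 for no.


Strings: "npfmj", "mnpjf"
Sorted first:  fjmnp
Sorted second: fjmnp
Sorted forms match => anagrams

1


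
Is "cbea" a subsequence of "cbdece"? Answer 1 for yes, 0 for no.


Check if "cbea" is a subsequence of "cbdece"
Greedy scan:
  Position 0 ('c'): matches sub[0] = 'c'
  Position 1 ('b'): matches sub[1] = 'b'
  Position 2 ('d'): no match needed
  Position 3 ('e'): matches sub[2] = 'e'
  Position 4 ('c'): no match needed
  Position 5 ('e'): no match needed
Only matched 3/4 characters => not a subsequence

0


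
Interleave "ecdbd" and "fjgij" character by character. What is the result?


Interleaving "ecdbd" and "fjgij":
  Position 0: 'e' from first, 'f' from second => "ef"
  Position 1: 'c' from first, 'j' from second => "cj"
  Position 2: 'd' from first, 'g' from second => "dg"
  Position 3: 'b' from first, 'i' from second => "bi"
  Position 4: 'd' from first, 'j' from second => "dj"
Result: efcjdgbidj

efcjdgbidj


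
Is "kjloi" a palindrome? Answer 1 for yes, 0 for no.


Input: kjloi
Reversed: ioljk
  Compare pos 0 ('k') with pos 4 ('i'): MISMATCH
  Compare pos 1 ('j') with pos 3 ('o'): MISMATCH
Result: not a palindrome

0


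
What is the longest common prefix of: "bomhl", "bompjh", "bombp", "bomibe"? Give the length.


Words: bomhl, bompjh, bombp, bomibe
  Position 0: all 'b' => match
  Position 1: all 'o' => match
  Position 2: all 'm' => match
  Position 3: ('h', 'p', 'b', 'i') => mismatch, stop
LCP = "bom" (length 3)

3


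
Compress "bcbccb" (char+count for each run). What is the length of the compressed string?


Input: bcbccb
Runs:
  'b' x 1 => "b1"
  'c' x 1 => "c1"
  'b' x 1 => "b1"
  'c' x 2 => "c2"
  'b' x 1 => "b1"
Compressed: "b1c1b1c2b1"
Compressed length: 10

10


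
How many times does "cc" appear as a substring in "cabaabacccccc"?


Searching for "cc" in "cabaabacccccc"
Scanning each position:
  Position 0: "ca" => no
  Position 1: "ab" => no
  Position 2: "ba" => no
  Position 3: "aa" => no
  Position 4: "ab" => no
  Position 5: "ba" => no
  Position 6: "ac" => no
  Position 7: "cc" => MATCH
  Position 8: "cc" => MATCH
  Position 9: "cc" => MATCH
  Position 10: "cc" => MATCH
  Position 11: "cc" => MATCH
Total occurrences: 5

5


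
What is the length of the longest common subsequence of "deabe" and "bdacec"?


LCS of "deabe" and "bdacec"
DP table:
           b    d    a    c    e    c
      0    0    0    0    0    0    0
  d   0    0    1    1    1    1    1
  e   0    0    1    1    1    2    2
  a   0    0    1    2    2    2    2
  b   0    1    1    2    2    2    2
  e   0    1    1    2    2    3    3
LCS length = dp[5][6] = 3

3
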